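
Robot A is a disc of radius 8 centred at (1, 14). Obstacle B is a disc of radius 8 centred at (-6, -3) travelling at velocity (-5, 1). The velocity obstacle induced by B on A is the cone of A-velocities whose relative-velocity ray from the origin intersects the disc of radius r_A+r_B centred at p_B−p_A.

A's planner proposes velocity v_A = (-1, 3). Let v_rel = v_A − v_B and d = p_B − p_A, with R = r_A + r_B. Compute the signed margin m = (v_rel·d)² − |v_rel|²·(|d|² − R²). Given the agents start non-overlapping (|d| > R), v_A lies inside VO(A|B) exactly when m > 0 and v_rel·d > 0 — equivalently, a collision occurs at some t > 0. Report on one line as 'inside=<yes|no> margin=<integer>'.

d = (-7, -17),  |d|² = 338;  R = 8+8 = 16,  c = 338−16² = 82
v_rel = (4, 2),  |v_rel|² = 20;  v_rel·d = (4)·(-7) + (2)·(-17) = -62
20·t² + 124·t + 82 = 0  ⇒  m = (-62)² − 20·82 = 2204
m = 2204 > 0,  v_rel·d = -62 < 0  ⇒  outside

inside=no margin=2204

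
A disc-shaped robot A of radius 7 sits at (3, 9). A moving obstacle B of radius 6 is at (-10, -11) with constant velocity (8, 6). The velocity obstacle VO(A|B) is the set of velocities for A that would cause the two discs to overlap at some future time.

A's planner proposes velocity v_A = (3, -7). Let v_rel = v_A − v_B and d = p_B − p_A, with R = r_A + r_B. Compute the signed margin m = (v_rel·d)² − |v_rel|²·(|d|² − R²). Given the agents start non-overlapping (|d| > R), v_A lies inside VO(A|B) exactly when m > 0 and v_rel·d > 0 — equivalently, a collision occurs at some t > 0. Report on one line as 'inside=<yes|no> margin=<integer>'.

d = (-13, -20),  |d|² = 569;  R = 7+6 = 13,  c = 569−13² = 400
v_rel = (-5, -13),  |v_rel|² = 194;  v_rel·d = (-5)·(-13) + (-13)·(-20) = 325
194·t² − 650·t + 400 = 0  ⇒  m = 325² − 194·400 = 28025
m = 28025 > 0,  v_rel·d = 325 > 0  ⇒  inside

inside=yes margin=28025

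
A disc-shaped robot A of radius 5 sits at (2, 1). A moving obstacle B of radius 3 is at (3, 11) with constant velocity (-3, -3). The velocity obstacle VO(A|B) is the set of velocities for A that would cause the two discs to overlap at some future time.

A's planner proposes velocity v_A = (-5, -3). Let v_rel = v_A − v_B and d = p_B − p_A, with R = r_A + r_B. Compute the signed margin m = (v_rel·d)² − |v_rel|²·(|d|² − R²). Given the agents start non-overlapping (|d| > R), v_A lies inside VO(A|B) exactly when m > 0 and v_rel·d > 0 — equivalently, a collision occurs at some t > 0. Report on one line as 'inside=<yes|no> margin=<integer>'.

d = (1, 10),  |d|² = 101;  R = 5+3 = 8,  c = 101−8² = 37
v_rel = (-2, 0),  |v_rel|² = 4;  v_rel·d = (-2)·(1) + (0)·(10) = -2
4·t² + 4·t + 37 = 0  ⇒  m = (-2)² − 4·37 = -144
m = -144 < 0,  v_rel·d = -2 < 0  ⇒  outside

inside=no margin=-144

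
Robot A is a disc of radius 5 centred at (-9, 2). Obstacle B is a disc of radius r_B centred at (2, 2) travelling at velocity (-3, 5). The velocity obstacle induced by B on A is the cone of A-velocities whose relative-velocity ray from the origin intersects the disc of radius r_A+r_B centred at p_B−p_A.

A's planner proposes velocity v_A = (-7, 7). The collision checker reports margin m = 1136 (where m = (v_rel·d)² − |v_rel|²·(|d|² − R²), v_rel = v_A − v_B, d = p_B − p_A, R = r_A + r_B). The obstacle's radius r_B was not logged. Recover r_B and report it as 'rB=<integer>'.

m = 1136
d = (11, 0);  v_rel = (-4, 2),  |v_rel|² = 20
v_rel×d = (-4)·(0) − (2)·(11) = -22
since m = R²·20 − (-22)²:  R² = (484 + 1136) / 20 = 81
R = √81 = 9  ⇒  r_B = 9 − 5 = 4

rB=4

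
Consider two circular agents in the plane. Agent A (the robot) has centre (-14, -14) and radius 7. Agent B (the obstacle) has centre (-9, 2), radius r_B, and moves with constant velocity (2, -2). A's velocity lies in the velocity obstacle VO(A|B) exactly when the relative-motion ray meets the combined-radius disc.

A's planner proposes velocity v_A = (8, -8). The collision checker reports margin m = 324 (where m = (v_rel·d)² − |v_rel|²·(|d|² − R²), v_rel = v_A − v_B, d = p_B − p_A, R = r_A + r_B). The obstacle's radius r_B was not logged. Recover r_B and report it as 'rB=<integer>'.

m = 324
d = (5, 16);  v_rel = (6, -6),  |v_rel|² = 72
v_rel×d = (6)·(16) − (-6)·(5) = 126
since m = R²·72 − 126²:  R² = (15876 + 324) / 72 = 225
R = √225 = 15  ⇒  r_B = 15 − 7 = 8

rB=8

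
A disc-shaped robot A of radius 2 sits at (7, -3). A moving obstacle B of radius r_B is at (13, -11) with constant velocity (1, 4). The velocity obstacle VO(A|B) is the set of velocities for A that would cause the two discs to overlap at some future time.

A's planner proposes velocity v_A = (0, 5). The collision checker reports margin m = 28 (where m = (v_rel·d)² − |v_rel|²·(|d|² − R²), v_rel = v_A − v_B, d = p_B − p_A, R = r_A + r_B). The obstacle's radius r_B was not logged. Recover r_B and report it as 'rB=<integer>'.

m = 28
d = (6, -8);  v_rel = (-1, 1),  |v_rel|² = 2
v_rel×d = (-1)·(-8) − (1)·(6) = 2
since m = R²·2 − 2²:  R² = (4 + 28) / 2 = 16
R = √16 = 4  ⇒  r_B = 4 − 2 = 2

rB=2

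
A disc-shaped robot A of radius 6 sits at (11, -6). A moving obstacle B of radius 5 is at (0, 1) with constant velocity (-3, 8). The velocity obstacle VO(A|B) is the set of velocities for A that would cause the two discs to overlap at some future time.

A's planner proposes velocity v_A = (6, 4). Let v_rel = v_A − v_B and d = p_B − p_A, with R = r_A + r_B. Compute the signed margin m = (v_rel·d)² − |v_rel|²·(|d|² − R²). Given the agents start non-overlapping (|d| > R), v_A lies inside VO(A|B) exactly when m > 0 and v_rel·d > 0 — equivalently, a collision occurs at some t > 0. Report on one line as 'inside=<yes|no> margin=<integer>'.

d = (-11, 7),  |d|² = 170;  R = 6+5 = 11,  c = 170−11² = 49
v_rel = (9, -4),  |v_rel|² = 97;  v_rel·d = (9)·(-11) + (-4)·(7) = -127
97·t² + 254·t + 49 = 0  ⇒  m = (-127)² − 97·49 = 11376
m = 11376 > 0,  v_rel·d = -127 < 0  ⇒  outside

inside=no margin=11376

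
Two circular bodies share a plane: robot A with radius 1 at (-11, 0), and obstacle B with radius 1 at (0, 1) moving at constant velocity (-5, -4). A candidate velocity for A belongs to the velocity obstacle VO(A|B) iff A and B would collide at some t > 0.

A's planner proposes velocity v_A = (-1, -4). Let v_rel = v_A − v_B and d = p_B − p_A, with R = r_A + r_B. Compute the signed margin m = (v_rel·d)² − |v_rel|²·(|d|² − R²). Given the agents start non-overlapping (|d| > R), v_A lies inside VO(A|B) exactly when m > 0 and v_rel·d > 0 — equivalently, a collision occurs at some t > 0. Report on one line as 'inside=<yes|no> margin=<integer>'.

d = (11, 1),  |d|² = 122;  R = 1+1 = 2,  c = 122−2² = 118
v_rel = (4, 0),  |v_rel|² = 16;  v_rel·d = (4)·(11) + (0)·(1) = 44
16·t² − 88·t + 118 = 0  ⇒  m = 44² − 16·118 = 48
m = 48 > 0,  v_rel·d = 44 > 0  ⇒  inside

inside=yes margin=48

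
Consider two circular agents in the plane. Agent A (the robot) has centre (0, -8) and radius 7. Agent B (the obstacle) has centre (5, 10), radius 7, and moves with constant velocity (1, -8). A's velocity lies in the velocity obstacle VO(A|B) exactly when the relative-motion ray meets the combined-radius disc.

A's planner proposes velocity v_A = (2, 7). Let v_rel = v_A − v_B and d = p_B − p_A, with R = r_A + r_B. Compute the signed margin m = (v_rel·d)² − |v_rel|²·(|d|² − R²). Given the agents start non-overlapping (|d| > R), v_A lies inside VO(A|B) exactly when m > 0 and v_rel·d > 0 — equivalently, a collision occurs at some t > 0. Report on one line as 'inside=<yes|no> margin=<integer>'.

d = (5, 18),  |d|² = 349;  R = 7+7 = 14,  c = 349−14² = 153
v_rel = (1, 15),  |v_rel|² = 226;  v_rel·d = (1)·(5) + (15)·(18) = 275
226·t² − 550·t + 153 = 0  ⇒  m = 275² − 226·153 = 41047
m = 41047 > 0,  v_rel·d = 275 > 0  ⇒  inside

inside=yes margin=41047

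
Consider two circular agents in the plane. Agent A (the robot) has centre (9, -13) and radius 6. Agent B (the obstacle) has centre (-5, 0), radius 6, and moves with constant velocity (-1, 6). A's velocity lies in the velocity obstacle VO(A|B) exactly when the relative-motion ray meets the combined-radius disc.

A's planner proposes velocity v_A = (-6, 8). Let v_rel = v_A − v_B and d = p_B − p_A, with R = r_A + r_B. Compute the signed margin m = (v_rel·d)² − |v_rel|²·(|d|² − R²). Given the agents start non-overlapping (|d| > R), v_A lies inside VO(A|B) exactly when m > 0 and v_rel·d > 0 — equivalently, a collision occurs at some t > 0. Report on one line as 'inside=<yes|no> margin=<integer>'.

d = (-14, 13),  |d|² = 365;  R = 6+6 = 12,  c = 365−12² = 221
v_rel = (-5, 2),  |v_rel|² = 29;  v_rel·d = (-5)·(-14) + (2)·(13) = 96
29·t² − 192·t + 221 = 0  ⇒  m = 96² − 29·221 = 2807
m = 2807 > 0,  v_rel·d = 96 > 0  ⇒  inside

inside=yes margin=2807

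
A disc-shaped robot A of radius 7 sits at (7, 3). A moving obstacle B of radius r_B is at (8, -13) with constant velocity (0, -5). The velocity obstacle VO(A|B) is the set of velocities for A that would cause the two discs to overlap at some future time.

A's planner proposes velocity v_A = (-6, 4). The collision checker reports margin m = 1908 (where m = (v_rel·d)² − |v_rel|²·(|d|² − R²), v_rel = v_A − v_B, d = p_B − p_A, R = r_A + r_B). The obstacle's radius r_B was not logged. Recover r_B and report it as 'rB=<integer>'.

m = 1908
d = (1, -16);  v_rel = (-6, 9),  |v_rel|² = 117
v_rel×d = (-6)·(-16) − (9)·(1) = 87
since m = R²·117 − 87²:  R² = (7569 + 1908) / 117 = 81
R = √81 = 9  ⇒  r_B = 9 − 7 = 2

rB=2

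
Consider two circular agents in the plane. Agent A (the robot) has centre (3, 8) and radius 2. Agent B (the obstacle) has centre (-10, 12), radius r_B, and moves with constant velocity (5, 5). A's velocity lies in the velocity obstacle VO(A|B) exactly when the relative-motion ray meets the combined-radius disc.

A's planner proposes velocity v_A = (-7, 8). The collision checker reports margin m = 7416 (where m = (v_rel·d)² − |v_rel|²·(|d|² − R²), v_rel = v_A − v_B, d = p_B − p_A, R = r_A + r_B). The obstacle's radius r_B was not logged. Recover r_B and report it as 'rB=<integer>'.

m = 7416
d = (-13, 4);  v_rel = (-12, 3),  |v_rel|² = 153
v_rel×d = (-12)·(4) − (3)·(-13) = -9
since m = R²·153 − (-9)²:  R² = (81 + 7416) / 153 = 49
R = √49 = 7  ⇒  r_B = 7 − 2 = 5

rB=5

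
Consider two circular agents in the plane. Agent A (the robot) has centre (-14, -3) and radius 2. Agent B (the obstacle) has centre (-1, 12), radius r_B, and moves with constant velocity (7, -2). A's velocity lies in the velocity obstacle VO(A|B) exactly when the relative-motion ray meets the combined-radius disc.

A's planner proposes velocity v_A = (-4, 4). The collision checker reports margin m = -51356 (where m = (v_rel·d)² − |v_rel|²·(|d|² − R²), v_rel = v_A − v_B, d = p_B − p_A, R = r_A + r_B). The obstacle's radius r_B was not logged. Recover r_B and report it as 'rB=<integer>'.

m = -51356
d = (13, 15);  v_rel = (-11, 6),  |v_rel|² = 157
v_rel×d = (-11)·(15) − (6)·(13) = -243
since m = R²·157 − (-243)²:  R² = (59049 + -51356) / 157 = 49
R = √49 = 7  ⇒  r_B = 7 − 2 = 5

rB=5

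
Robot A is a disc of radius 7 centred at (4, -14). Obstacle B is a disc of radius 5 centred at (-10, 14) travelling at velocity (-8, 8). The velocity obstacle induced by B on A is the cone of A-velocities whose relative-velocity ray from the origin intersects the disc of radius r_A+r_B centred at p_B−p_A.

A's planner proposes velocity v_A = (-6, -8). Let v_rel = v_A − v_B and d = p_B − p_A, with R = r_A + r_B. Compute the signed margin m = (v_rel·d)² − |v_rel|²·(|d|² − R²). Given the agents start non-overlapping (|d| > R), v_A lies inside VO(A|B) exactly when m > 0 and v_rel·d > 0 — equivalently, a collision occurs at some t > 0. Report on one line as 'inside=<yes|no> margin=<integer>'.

d = (-14, 28),  |d|² = 980;  R = 7+5 = 12,  c = 980−12² = 836
v_rel = (2, -16),  |v_rel|² = 260;  v_rel·d = (2)·(-14) + (-16)·(28) = -476
260·t² + 952·t + 836 = 0  ⇒  m = (-476)² − 260·836 = 9216
m = 9216 > 0,  v_rel·d = -476 < 0  ⇒  outside

inside=no margin=9216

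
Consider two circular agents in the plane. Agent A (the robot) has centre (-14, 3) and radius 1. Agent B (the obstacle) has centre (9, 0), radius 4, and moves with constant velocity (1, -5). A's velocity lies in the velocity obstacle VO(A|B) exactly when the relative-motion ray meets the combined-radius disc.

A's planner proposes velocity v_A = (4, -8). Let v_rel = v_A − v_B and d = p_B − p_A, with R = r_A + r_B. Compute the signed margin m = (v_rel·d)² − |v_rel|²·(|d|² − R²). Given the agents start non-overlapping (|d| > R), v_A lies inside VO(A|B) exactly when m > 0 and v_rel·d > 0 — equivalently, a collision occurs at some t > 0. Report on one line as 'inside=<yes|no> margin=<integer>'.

d = (23, -3),  |d|² = 538;  R = 1+4 = 5,  c = 538−5² = 513
v_rel = (3, -3),  |v_rel|² = 18;  v_rel·d = (3)·(23) + (-3)·(-3) = 78
18·t² − 156·t + 513 = 0  ⇒  m = 78² − 18·513 = -3150
m = -3150 < 0,  v_rel·d = 78 > 0  ⇒  outside

inside=no margin=-3150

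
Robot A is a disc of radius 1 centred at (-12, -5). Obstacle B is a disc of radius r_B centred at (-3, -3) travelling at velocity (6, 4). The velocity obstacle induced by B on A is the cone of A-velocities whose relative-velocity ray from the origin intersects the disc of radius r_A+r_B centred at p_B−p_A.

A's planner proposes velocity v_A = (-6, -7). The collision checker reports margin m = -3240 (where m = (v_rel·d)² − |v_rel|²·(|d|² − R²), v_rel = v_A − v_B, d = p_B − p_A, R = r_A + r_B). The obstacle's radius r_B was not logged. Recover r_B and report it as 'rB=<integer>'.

m = -3240
d = (9, 2);  v_rel = (-12, -11),  |v_rel|² = 265
v_rel×d = (-12)·(2) − (-11)·(9) = 75
since m = R²·265 − 75²:  R² = (5625 + -3240) / 265 = 9
R = √9 = 3  ⇒  r_B = 3 − 1 = 2

rB=2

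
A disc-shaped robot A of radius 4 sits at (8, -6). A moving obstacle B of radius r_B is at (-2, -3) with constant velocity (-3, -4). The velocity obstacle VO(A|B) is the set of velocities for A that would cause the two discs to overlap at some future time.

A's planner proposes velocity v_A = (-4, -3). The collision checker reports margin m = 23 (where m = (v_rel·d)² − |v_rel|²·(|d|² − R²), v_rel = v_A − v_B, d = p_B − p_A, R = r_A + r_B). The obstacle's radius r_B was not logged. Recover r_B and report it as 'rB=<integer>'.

m = 23
d = (-10, 3);  v_rel = (-1, 1),  |v_rel|² = 2
v_rel×d = (-1)·(3) − (1)·(-10) = 7
since m = R²·2 − 7²:  R² = (49 + 23) / 2 = 36
R = √36 = 6  ⇒  r_B = 6 − 4 = 2

rB=2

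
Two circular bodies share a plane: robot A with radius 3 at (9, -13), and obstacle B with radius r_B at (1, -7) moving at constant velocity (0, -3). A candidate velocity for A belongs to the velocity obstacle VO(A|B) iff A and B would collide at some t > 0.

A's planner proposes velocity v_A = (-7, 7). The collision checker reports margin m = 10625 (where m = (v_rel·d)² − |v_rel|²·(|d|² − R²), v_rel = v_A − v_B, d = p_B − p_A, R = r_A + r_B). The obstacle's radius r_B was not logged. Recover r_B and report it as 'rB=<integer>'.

m = 10625
d = (-8, 6);  v_rel = (-7, 10),  |v_rel|² = 149
v_rel×d = (-7)·(6) − (10)·(-8) = 38
since m = R²·149 − 38²:  R² = (1444 + 10625) / 149 = 81
R = √81 = 9  ⇒  r_B = 9 − 3 = 6

rB=6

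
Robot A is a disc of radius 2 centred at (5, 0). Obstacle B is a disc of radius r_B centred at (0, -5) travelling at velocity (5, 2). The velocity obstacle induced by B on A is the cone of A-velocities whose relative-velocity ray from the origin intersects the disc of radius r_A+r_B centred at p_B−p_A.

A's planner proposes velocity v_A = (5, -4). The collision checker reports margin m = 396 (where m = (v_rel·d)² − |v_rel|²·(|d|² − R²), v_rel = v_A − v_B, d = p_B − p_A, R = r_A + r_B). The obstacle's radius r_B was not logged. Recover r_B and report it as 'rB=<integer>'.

m = 396
d = (-5, -5);  v_rel = (0, -6),  |v_rel|² = 36
v_rel×d = (0)·(-5) − (-6)·(-5) = -30
since m = R²·36 − (-30)²:  R² = (900 + 396) / 36 = 36
R = √36 = 6  ⇒  r_B = 6 − 2 = 4

rB=4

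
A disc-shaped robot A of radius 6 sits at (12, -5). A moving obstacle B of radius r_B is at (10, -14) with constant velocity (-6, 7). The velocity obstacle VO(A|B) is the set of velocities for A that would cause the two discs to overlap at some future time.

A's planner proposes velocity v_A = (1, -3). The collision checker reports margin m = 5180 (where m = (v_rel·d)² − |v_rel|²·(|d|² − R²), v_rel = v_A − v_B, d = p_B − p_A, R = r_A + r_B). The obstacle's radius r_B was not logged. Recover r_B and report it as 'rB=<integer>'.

m = 5180
d = (-2, -9);  v_rel = (7, -10),  |v_rel|² = 149
v_rel×d = (7)·(-9) − (-10)·(-2) = -83
since m = R²·149 − (-83)²:  R² = (6889 + 5180) / 149 = 81
R = √81 = 9  ⇒  r_B = 9 − 6 = 3

rB=3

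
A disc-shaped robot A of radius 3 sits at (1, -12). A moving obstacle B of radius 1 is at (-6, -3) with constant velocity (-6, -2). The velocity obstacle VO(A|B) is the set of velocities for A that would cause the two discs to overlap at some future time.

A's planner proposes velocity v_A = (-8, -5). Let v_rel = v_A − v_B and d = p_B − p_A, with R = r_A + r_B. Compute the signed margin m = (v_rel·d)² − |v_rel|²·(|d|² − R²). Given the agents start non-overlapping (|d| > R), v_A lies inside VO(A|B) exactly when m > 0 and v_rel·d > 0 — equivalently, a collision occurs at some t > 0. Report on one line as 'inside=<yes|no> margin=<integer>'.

d = (-7, 9),  |d|² = 130;  R = 3+1 = 4,  c = 130−4² = 114
v_rel = (-2, -3),  |v_rel|² = 13;  v_rel·d = (-2)·(-7) + (-3)·(9) = -13
13·t² + 26·t + 114 = 0  ⇒  m = (-13)² − 13·114 = -1313
m = -1313 < 0,  v_rel·d = -13 < 0  ⇒  outside

inside=no margin=-1313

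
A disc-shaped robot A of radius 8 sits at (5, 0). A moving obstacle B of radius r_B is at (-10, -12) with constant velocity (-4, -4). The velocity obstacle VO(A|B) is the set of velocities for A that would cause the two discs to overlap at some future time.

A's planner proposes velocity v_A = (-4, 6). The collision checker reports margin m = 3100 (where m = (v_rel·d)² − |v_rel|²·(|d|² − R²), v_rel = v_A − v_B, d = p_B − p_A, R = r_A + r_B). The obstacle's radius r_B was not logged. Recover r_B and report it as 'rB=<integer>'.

m = 3100
d = (-15, -12);  v_rel = (0, 10),  |v_rel|² = 100
v_rel×d = (0)·(-12) − (10)·(-15) = 150
since m = R²·100 − 150²:  R² = (22500 + 3100) / 100 = 256
R = √256 = 16  ⇒  r_B = 16 − 8 = 8

rB=8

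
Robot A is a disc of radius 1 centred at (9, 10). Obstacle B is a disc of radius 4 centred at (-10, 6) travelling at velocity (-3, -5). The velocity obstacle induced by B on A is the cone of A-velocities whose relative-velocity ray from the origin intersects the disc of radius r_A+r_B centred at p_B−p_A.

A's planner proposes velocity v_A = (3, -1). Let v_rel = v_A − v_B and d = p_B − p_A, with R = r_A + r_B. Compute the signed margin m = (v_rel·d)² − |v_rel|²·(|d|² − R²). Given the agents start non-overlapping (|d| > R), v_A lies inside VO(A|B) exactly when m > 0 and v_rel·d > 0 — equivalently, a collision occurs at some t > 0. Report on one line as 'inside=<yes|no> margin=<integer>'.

d = (-19, -4),  |d|² = 377;  R = 1+4 = 5,  c = 377−5² = 352
v_rel = (6, 4),  |v_rel|² = 52;  v_rel·d = (6)·(-19) + (4)·(-4) = -130
52·t² + 260·t + 352 = 0  ⇒  m = (-130)² − 52·352 = -1404
m = -1404 < 0,  v_rel·d = -130 < 0  ⇒  outside

inside=no margin=-1404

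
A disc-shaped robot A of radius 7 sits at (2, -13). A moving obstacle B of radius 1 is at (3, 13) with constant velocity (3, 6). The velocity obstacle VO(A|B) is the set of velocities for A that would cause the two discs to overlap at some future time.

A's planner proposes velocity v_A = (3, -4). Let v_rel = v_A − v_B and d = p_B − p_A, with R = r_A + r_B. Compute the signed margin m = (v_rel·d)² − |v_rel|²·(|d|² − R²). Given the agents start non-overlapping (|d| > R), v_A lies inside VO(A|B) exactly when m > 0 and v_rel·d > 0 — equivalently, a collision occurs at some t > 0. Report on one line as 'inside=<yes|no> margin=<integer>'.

d = (1, 26),  |d|² = 677;  R = 7+1 = 8,  c = 677−8² = 613
v_rel = (0, -10),  |v_rel|² = 100;  v_rel·d = (0)·(1) + (-10)·(26) = -260
100·t² + 520·t + 613 = 0  ⇒  m = (-260)² − 100·613 = 6300
m = 6300 > 0,  v_rel·d = -260 < 0  ⇒  outside

inside=no margin=6300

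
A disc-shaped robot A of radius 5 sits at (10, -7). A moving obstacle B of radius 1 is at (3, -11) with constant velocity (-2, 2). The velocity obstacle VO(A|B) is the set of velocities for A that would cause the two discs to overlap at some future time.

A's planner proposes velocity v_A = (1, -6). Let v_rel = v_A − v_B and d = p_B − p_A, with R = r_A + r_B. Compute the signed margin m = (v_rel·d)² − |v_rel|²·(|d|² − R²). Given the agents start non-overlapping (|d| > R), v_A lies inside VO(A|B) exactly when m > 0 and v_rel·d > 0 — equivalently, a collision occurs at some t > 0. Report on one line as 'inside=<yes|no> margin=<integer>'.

d = (-7, -4),  |d|² = 65;  R = 5+1 = 6,  c = 65−6² = 29
v_rel = (3, -8),  |v_rel|² = 73;  v_rel·d = (3)·(-7) + (-8)·(-4) = 11
73·t² − 22·t + 29 = 0  ⇒  m = 11² − 73·29 = -1996
m = -1996 < 0,  v_rel·d = 11 > 0  ⇒  outside

inside=no margin=-1996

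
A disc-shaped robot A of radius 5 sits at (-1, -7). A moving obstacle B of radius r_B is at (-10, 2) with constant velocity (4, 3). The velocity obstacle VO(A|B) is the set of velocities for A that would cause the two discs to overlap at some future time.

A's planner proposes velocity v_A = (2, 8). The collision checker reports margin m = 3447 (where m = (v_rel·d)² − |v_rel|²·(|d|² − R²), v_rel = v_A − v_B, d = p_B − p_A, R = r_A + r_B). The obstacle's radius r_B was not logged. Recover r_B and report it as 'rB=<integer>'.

m = 3447
d = (-9, 9);  v_rel = (-2, 5),  |v_rel|² = 29
v_rel×d = (-2)·(9) − (5)·(-9) = 27
since m = R²·29 − 27²:  R² = (729 + 3447) / 29 = 144
R = √144 = 12  ⇒  r_B = 12 − 5 = 7

rB=7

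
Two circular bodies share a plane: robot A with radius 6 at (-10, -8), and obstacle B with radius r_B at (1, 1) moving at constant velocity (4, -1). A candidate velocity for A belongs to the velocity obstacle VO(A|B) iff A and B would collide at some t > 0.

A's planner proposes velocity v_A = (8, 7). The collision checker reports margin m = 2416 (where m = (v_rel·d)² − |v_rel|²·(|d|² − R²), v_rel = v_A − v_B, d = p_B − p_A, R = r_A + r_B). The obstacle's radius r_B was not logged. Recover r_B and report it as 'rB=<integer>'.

m = 2416
d = (11, 9);  v_rel = (4, 8),  |v_rel|² = 80
v_rel×d = (4)·(9) − (8)·(11) = -52
since m = R²·80 − (-52)²:  R² = (2704 + 2416) / 80 = 64
R = √64 = 8  ⇒  r_B = 8 − 6 = 2

rB=2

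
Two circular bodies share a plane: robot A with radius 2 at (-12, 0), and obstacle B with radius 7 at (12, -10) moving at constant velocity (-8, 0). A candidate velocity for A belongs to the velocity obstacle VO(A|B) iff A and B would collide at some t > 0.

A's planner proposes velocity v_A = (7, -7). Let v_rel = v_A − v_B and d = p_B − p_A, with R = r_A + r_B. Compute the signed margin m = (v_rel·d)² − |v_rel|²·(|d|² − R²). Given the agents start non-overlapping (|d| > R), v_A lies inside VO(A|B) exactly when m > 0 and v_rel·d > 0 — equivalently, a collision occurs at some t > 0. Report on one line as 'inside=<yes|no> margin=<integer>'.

d = (24, -10),  |d|² = 676;  R = 2+7 = 9,  c = 676−9² = 595
v_rel = (15, -7),  |v_rel|² = 274;  v_rel·d = (15)·(24) + (-7)·(-10) = 430
274·t² − 860·t + 595 = 0  ⇒  m = 430² − 274·595 = 21870
m = 21870 > 0,  v_rel·d = 430 > 0  ⇒  inside

inside=yes margin=21870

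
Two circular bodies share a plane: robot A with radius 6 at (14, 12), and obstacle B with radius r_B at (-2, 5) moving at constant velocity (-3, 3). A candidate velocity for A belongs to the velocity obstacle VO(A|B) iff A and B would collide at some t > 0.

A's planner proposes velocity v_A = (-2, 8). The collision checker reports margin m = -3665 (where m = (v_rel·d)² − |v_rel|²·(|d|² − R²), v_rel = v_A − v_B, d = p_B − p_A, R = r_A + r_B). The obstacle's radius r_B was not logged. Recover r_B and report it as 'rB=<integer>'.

m = -3665
d = (-16, -7);  v_rel = (1, 5),  |v_rel|² = 26
v_rel×d = (1)·(-7) − (5)·(-16) = 73
since m = R²·26 − 73²:  R² = (5329 + -3665) / 26 = 64
R = √64 = 8  ⇒  r_B = 8 − 6 = 2

rB=2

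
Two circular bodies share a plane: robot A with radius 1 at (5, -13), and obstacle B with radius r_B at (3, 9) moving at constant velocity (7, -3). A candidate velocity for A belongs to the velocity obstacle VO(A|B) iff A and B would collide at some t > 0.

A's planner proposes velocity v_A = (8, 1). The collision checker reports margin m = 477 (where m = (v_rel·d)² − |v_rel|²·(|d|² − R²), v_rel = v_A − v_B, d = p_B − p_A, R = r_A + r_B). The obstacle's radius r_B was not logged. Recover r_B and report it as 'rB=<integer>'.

m = 477
d = (-2, 22);  v_rel = (1, 4),  |v_rel|² = 17
v_rel×d = (1)·(22) − (4)·(-2) = 30
since m = R²·17 − 30²:  R² = (900 + 477) / 17 = 81
R = √81 = 9  ⇒  r_B = 9 − 1 = 8

rB=8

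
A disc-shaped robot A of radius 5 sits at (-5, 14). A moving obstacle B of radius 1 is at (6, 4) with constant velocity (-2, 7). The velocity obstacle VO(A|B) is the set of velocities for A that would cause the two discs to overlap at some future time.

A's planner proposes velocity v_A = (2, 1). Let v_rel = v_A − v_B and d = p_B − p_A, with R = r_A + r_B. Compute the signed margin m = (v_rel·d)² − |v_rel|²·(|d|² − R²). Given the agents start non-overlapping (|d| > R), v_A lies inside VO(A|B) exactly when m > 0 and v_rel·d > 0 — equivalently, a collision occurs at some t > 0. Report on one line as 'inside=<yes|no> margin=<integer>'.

d = (11, -10),  |d|² = 221;  R = 5+1 = 6,  c = 221−6² = 185
v_rel = (4, -6),  |v_rel|² = 52;  v_rel·d = (4)·(11) + (-6)·(-10) = 104
52·t² − 208·t + 185 = 0  ⇒  m = 104² − 52·185 = 1196
m = 1196 > 0,  v_rel·d = 104 > 0  ⇒  inside

inside=yes margin=1196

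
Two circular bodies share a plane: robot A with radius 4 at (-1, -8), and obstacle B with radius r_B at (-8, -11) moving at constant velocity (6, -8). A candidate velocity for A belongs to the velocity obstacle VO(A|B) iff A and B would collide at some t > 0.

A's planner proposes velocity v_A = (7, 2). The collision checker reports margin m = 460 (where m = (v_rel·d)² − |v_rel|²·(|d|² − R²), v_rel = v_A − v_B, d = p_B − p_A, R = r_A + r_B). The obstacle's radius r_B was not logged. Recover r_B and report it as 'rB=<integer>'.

m = 460
d = (-7, -3);  v_rel = (1, 10),  |v_rel|² = 101
v_rel×d = (1)·(-3) − (10)·(-7) = 67
since m = R²·101 − 67²:  R² = (4489 + 460) / 101 = 49
R = √49 = 7  ⇒  r_B = 7 − 4 = 3

rB=3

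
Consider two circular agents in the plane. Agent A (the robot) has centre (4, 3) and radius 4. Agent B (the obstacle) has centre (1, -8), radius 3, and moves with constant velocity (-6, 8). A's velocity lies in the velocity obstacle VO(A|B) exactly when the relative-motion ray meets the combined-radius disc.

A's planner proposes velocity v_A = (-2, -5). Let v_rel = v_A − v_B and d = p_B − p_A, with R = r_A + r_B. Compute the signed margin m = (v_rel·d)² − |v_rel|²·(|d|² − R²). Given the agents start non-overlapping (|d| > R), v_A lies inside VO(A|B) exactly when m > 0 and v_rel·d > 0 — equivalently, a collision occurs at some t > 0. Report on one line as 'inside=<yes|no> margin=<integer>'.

d = (-3, -11),  |d|² = 130;  R = 4+3 = 7,  c = 130−7² = 81
v_rel = (4, -13),  |v_rel|² = 185;  v_rel·d = (4)·(-3) + (-13)·(-11) = 131
185·t² − 262·t + 81 = 0  ⇒  m = 131² − 185·81 = 2176
m = 2176 > 0,  v_rel·d = 131 > 0  ⇒  inside

inside=yes margin=2176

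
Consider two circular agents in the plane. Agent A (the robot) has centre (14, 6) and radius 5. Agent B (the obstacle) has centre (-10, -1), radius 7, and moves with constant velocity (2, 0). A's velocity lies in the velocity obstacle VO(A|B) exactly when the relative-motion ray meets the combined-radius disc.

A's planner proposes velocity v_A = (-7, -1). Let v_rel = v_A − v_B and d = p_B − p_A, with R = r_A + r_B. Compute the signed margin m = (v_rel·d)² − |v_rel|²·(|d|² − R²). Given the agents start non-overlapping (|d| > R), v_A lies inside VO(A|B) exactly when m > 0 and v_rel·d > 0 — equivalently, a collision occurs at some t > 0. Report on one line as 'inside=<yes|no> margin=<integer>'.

d = (-24, -7),  |d|² = 625;  R = 5+7 = 12,  c = 625−12² = 481
v_rel = (-9, -1),  |v_rel|² = 82;  v_rel·d = (-9)·(-24) + (-1)·(-7) = 223
82·t² − 446·t + 481 = 0  ⇒  m = 223² − 82·481 = 10287
m = 10287 > 0,  v_rel·d = 223 > 0  ⇒  inside

inside=yes margin=10287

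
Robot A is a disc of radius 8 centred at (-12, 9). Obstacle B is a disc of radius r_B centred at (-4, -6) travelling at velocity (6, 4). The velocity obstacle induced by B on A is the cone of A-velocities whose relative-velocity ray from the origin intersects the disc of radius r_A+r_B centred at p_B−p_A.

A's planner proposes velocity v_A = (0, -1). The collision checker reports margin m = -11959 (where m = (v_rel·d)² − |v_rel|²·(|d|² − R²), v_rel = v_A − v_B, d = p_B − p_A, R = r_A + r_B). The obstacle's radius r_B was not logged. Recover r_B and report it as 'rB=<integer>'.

m = -11959
d = (8, -15);  v_rel = (-6, -5),  |v_rel|² = 61
v_rel×d = (-6)·(-15) − (-5)·(8) = 130
since m = R²·61 − 130²:  R² = (16900 + -11959) / 61 = 81
R = √81 = 9  ⇒  r_B = 9 − 8 = 1

rB=1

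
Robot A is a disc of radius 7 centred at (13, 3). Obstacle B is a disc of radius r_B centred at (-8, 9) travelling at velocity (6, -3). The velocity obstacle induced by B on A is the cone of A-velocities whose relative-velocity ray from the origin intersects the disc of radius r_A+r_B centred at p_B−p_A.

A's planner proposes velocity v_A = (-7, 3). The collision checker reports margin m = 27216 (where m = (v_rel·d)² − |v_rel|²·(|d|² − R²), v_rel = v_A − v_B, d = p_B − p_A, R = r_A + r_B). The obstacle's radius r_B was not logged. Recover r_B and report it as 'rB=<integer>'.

m = 27216
d = (-21, 6);  v_rel = (-13, 6),  |v_rel|² = 205
v_rel×d = (-13)·(6) − (6)·(-21) = 48
since m = R²·205 − 48²:  R² = (2304 + 27216) / 205 = 144
R = √144 = 12  ⇒  r_B = 12 − 7 = 5

rB=5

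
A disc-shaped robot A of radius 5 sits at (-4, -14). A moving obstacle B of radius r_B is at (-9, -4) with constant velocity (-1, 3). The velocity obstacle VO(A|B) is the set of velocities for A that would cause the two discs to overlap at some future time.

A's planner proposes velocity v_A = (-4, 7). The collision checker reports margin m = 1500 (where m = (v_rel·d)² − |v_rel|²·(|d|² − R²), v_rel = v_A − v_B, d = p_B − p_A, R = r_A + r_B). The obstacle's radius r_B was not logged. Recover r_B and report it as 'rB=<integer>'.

m = 1500
d = (-5, 10);  v_rel = (-3, 4),  |v_rel|² = 25
v_rel×d = (-3)·(10) − (4)·(-5) = -10
since m = R²·25 − (-10)²:  R² = (100 + 1500) / 25 = 64
R = √64 = 8  ⇒  r_B = 8 − 5 = 3

rB=3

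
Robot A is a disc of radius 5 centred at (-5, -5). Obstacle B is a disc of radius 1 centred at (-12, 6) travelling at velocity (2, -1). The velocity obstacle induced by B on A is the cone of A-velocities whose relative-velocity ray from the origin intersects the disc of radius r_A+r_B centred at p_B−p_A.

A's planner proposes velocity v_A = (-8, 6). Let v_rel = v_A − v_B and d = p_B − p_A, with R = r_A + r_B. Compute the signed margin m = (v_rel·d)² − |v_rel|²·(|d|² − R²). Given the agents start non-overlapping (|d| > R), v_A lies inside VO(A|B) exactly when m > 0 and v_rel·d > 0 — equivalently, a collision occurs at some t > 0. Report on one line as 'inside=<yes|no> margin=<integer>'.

d = (-7, 11),  |d|² = 170;  R = 5+1 = 6,  c = 170−6² = 134
v_rel = (-10, 7),  |v_rel|² = 149;  v_rel·d = (-10)·(-7) + (7)·(11) = 147
149·t² − 294·t + 134 = 0  ⇒  m = 147² − 149·134 = 1643
m = 1643 > 0,  v_rel·d = 147 > 0  ⇒  inside

inside=yes margin=1643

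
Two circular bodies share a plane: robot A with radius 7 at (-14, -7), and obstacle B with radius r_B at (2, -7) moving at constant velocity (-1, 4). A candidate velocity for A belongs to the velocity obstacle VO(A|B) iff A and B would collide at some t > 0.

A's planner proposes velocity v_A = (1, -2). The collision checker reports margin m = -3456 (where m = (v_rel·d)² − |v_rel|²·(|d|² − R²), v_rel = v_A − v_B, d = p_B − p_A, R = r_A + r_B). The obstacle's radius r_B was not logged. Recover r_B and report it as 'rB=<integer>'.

m = -3456
d = (16, 0);  v_rel = (2, -6),  |v_rel|² = 40
v_rel×d = (2)·(0) − (-6)·(16) = 96
since m = R²·40 − 96²:  R² = (9216 + -3456) / 40 = 144
R = √144 = 12  ⇒  r_B = 12 − 7 = 5

rB=5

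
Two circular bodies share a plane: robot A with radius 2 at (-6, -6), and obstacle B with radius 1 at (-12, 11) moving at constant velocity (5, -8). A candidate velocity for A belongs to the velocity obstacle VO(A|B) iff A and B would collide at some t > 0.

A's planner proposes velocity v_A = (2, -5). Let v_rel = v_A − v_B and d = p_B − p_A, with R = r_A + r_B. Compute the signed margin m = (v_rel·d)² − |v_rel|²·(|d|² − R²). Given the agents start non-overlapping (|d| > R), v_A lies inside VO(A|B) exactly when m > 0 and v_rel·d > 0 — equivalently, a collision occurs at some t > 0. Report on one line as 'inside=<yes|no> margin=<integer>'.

d = (-6, 17),  |d|² = 325;  R = 2+1 = 3,  c = 325−3² = 316
v_rel = (-3, 3),  |v_rel|² = 18;  v_rel·d = (-3)·(-6) + (3)·(17) = 69
18·t² − 138·t + 316 = 0  ⇒  m = 69² − 18·316 = -927
m = -927 < 0,  v_rel·d = 69 > 0  ⇒  outside

inside=no margin=-927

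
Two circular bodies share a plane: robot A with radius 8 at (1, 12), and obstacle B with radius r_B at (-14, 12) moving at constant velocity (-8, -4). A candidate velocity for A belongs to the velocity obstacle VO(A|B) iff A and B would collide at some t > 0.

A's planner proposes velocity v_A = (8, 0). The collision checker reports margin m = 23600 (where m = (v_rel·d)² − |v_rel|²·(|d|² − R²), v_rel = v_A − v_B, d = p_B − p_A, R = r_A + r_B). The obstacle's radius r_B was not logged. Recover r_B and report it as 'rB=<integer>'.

m = 23600
d = (-15, 0);  v_rel = (16, 4),  |v_rel|² = 272
v_rel×d = (16)·(0) − (4)·(-15) = 60
since m = R²·272 − 60²:  R² = (3600 + 23600) / 272 = 100
R = √100 = 10  ⇒  r_B = 10 − 8 = 2

rB=2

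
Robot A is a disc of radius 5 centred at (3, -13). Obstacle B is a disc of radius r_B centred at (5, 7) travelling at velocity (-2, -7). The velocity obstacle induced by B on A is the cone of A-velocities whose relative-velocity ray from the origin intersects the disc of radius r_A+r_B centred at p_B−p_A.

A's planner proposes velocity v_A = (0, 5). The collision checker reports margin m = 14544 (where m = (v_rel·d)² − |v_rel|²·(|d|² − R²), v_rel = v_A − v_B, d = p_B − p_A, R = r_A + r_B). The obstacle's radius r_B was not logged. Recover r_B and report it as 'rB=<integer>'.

m = 14544
d = (2, 20);  v_rel = (2, 12),  |v_rel|² = 148
v_rel×d = (2)·(20) − (12)·(2) = 16
since m = R²·148 − 16²:  R² = (256 + 14544) / 148 = 100
R = √100 = 10  ⇒  r_B = 10 − 5 = 5

rB=5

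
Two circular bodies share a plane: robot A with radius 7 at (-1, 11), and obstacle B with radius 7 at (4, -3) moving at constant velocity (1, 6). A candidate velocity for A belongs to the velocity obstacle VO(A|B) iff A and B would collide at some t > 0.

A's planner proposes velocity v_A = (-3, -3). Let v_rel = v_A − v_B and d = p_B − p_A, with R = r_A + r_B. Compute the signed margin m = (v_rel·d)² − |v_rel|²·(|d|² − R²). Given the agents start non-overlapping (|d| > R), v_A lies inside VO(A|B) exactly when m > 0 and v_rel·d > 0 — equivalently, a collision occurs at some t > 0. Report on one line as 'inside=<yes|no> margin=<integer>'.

d = (5, -14),  |d|² = 221;  R = 7+7 = 14,  c = 221−14² = 25
v_rel = (-4, -9),  |v_rel|² = 97;  v_rel·d = (-4)·(5) + (-9)·(-14) = 106
97·t² − 212·t + 25 = 0  ⇒  m = 106² − 97·25 = 8811
m = 8811 > 0,  v_rel·d = 106 > 0  ⇒  inside

inside=yes margin=8811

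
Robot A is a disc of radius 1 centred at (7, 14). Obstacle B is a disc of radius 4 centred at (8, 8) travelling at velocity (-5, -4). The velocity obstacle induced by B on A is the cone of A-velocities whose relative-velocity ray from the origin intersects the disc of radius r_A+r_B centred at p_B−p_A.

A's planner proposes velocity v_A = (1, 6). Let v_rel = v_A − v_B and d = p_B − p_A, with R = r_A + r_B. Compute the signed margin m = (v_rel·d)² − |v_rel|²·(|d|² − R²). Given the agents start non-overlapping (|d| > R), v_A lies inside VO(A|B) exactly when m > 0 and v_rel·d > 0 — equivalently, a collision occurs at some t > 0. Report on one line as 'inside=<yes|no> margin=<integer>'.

d = (1, -6),  |d|² = 37;  R = 1+4 = 5,  c = 37−5² = 12
v_rel = (6, 10),  |v_rel|² = 136;  v_rel·d = (6)·(1) + (10)·(-6) = -54
136·t² + 108·t + 12 = 0  ⇒  m = (-54)² − 136·12 = 1284
m = 1284 > 0,  v_rel·d = -54 < 0  ⇒  outside

inside=no margin=1284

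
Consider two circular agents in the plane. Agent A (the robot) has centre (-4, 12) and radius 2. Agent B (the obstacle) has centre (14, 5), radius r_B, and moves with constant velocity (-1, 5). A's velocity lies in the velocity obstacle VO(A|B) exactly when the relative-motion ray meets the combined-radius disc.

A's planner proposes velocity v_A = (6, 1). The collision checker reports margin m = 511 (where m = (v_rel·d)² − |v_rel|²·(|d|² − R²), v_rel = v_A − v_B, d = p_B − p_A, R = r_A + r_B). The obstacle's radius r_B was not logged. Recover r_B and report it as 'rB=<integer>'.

m = 511
d = (18, -7);  v_rel = (7, -4),  |v_rel|² = 65
v_rel×d = (7)·(-7) − (-4)·(18) = 23
since m = R²·65 − 23²:  R² = (529 + 511) / 65 = 16
R = √16 = 4  ⇒  r_B = 4 − 2 = 2

rB=2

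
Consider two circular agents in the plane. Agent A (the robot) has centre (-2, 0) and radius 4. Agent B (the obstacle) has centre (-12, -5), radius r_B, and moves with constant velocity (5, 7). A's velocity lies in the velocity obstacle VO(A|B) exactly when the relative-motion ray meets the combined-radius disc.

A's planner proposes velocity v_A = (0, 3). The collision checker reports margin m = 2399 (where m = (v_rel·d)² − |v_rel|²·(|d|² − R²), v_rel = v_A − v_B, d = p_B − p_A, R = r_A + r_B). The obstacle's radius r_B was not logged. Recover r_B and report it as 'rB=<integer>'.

m = 2399
d = (-10, -5);  v_rel = (-5, -4),  |v_rel|² = 41
v_rel×d = (-5)·(-5) − (-4)·(-10) = -15
since m = R²·41 − (-15)²:  R² = (225 + 2399) / 41 = 64
R = √64 = 8  ⇒  r_B = 8 − 4 = 4

rB=4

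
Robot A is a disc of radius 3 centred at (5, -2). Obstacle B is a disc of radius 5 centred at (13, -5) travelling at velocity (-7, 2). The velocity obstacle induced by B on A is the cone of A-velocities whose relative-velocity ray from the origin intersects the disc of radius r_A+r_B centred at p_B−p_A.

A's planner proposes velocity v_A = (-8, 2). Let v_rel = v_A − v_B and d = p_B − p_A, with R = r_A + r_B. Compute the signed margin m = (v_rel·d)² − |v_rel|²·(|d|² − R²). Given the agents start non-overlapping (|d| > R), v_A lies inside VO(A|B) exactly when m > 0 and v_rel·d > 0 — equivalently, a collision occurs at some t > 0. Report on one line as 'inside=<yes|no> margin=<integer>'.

d = (8, -3),  |d|² = 73;  R = 3+5 = 8,  c = 73−8² = 9
v_rel = (-1, 0),  |v_rel|² = 1;  v_rel·d = (-1)·(8) + (0)·(-3) = -8
1·t² + 16·t + 9 = 0  ⇒  m = (-8)² − 1·9 = 55
m = 55 > 0,  v_rel·d = -8 < 0  ⇒  outside

inside=no margin=55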